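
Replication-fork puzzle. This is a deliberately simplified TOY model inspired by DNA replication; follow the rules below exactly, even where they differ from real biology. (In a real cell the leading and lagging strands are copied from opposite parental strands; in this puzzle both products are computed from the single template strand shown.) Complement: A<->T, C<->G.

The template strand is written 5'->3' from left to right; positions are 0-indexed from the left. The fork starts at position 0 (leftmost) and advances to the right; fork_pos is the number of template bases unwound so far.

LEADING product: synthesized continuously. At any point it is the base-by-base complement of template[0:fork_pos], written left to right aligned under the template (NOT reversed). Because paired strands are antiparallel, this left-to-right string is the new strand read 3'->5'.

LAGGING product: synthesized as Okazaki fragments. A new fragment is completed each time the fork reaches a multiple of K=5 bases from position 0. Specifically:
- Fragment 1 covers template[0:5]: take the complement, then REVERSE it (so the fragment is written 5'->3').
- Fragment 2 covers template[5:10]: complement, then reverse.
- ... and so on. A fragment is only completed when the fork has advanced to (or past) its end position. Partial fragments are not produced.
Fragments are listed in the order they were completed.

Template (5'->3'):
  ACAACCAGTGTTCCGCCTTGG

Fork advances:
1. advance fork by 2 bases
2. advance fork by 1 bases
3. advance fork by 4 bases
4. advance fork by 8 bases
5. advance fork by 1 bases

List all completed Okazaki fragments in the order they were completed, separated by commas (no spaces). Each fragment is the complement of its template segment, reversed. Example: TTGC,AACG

Answer: GTTGT,CACTG,CGGAA

Derivation:
Step 1: advance 2 -> fork_pos = 0 + 2 = 2. Next multiple of 5 is 5 (not reached); still 0 fragment(s).
Step 2: advance 1 -> fork_pos = 2 + 1 = 3. Next multiple of 5 is 5 (not reached); still 0 fragment(s).
Step 3: advance 4 -> fork_pos = 3 + 4 = 7. Reached multiple(s) of 5: 5 -> fragment 1 completed (1 total).
Step 4: advance 8 -> fork_pos = 7 + 8 = 15. Reached multiple(s) of 5: 10, 15 -> fragments 2-3 completed (3 total).
Step 5: advance 1 -> fork_pos = 15 + 1 = 16. Next multiple of 5 is 20 (not reached); still 3 fragment(s).
Final fork_pos = 16, so 3 fragment(s) are complete. Build each: template segment -> complement -> reverse.
Fragment 1: template[0:5] = ACAAC -> complement TGTTG -> reversed GTTGT
Fragment 2: template[5:10] = CAGTG -> complement GTCAC -> reversed CACTG
Fragment 3: template[10:15] = TTCCG -> complement AAGGC -> reversed CGGAA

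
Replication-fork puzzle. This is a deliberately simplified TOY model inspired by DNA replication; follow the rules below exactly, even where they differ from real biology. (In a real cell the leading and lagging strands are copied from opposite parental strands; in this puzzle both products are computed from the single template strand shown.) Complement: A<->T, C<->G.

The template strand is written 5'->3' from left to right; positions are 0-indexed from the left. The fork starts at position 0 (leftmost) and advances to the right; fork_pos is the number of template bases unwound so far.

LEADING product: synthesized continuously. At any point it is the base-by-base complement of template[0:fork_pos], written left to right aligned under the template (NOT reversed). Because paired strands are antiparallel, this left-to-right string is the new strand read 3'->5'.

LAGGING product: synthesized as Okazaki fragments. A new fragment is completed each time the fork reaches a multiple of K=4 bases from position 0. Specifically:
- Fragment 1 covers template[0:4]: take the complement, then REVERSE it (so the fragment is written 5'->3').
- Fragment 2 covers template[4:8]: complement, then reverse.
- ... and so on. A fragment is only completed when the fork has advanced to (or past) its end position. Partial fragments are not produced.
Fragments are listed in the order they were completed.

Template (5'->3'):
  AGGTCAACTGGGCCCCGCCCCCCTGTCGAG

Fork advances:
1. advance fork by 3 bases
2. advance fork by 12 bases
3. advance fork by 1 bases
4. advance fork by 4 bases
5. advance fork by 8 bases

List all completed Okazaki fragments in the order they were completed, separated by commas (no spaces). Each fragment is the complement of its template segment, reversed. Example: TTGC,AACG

Step 1: advance 3 -> fork_pos = 0 + 3 = 3. Next multiple of 4 is 4 (not reached); still 0 fragment(s).
Step 2: advance 12 -> fork_pos = 3 + 12 = 15. Reached multiple(s) of 4: 4, 8, 12 -> fragments 1-3 completed (3 total).
Step 3: advance 1 -> fork_pos = 15 + 1 = 16. Reached multiple(s) of 4: 16 -> fragment 4 completed (4 total).
Step 4: advance 4 -> fork_pos = 16 + 4 = 20. Reached multiple(s) of 4: 20 -> fragment 5 completed (5 total).
Step 5: advance 8 -> fork_pos = 20 + 8 = 28. Reached multiple(s) of 4: 24, 28 -> fragments 6-7 completed (7 total).
Final fork_pos = 28, so 7 fragment(s) are complete. Build each: template segment -> complement -> reverse.
Fragment 1: template[0:4] = AGGT -> complement TCCA -> reversed ACCT
Fragment 2: template[4:8] = CAAC -> complement GTTG -> reversed GTTG
Fragment 3: template[8:12] = TGGG -> complement ACCC -> reversed CCCA
Fragment 4: template[12:16] = CCCC -> complement GGGG -> reversed GGGG
Fragment 5: template[16:20] = GCCC -> complement CGGG -> reversed GGGC
Fragment 6: template[20:24] = CCCT -> complement GGGA -> reversed AGGG
Fragment 7: template[24:28] = GTCG -> complement CAGC -> reversed CGAC

Answer: ACCT,GTTG,CCCA,GGGG,GGGC,AGGG,CGAC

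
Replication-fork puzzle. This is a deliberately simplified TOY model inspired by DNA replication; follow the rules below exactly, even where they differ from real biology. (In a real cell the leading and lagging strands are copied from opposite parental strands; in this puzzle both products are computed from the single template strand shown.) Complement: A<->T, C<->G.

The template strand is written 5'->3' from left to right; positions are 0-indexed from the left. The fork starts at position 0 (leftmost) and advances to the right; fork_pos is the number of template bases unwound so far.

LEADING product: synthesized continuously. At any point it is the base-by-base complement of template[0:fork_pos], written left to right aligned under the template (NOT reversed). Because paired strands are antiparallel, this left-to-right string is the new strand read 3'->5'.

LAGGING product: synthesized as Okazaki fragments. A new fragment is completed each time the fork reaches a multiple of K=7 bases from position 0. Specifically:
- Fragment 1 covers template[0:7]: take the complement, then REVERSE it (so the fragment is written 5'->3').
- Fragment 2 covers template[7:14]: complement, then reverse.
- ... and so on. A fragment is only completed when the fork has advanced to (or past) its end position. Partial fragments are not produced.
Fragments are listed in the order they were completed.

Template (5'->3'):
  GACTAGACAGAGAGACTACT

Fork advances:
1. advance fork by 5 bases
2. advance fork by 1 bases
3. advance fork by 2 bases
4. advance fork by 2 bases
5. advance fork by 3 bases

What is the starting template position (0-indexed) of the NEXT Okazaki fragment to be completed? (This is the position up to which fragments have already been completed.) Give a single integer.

Step 1: advance 5 -> fork_pos = 0 + 5 = 5. Next multiple of 7 is 7 (not reached); still 0 fragment(s).
Step 2: advance 1 -> fork_pos = 5 + 1 = 6. Next multiple of 7 is 7 (not reached); still 0 fragment(s).
Step 3: advance 2 -> fork_pos = 6 + 2 = 8. Reached multiple(s) of 7: 7 -> fragment 1 completed (1 total).
Step 4: advance 2 -> fork_pos = 8 + 2 = 10. Next multiple of 7 is 14 (not reached); still 1 fragment(s).
Step 5: advance 3 -> fork_pos = 10 + 3 = 13. Next multiple of 7 is 14 (not reached); still 1 fragment(s).
1 fragment(s) completed, covering template[0:7] (1 x 7 = 7). The next fragment, fragment 2, covers template[7:14], so it starts at position 7.

Answer: 7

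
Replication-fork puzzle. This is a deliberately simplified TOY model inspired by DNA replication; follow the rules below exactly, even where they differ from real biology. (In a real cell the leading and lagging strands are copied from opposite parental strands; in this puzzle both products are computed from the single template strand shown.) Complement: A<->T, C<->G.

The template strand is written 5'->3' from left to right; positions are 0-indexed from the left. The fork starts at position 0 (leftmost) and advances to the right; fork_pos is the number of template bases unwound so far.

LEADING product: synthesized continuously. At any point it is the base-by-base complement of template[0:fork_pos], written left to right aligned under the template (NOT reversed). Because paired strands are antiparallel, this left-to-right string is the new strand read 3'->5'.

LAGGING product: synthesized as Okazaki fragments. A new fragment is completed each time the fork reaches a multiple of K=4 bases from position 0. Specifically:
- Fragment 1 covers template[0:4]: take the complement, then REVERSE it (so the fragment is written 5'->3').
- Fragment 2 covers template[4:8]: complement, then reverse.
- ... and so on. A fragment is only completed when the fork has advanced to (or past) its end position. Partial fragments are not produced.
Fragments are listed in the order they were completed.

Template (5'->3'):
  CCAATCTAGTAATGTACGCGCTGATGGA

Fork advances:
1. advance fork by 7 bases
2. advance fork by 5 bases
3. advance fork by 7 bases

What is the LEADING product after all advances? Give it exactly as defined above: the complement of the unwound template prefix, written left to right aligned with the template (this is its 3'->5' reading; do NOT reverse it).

Answer: GGTTAGATCATTACATGCG

Derivation:
Step 1: advance 7 -> fork_pos = 0 + 7 = 7.
Step 2: advance 5 -> fork_pos = 7 + 5 = 12.
Step 3: advance 7 -> fork_pos = 12 + 7 = 19.
Unwound prefix: template[0:19] = CCAATCTAGTAATGTACGC
Complement it base by base (A<->T, C<->G), keeping left-to-right order:
  [0:5] CCAAT -> GGTTA
  [5:10] CTAGT -> GATCA
  [10:15] AATGT -> TTACA
  [15:19] ACGC -> TGCG
Concatenate: GGTTAGATCATTACATGCG (length 19; written aligned with the template, i.e. 3'->5').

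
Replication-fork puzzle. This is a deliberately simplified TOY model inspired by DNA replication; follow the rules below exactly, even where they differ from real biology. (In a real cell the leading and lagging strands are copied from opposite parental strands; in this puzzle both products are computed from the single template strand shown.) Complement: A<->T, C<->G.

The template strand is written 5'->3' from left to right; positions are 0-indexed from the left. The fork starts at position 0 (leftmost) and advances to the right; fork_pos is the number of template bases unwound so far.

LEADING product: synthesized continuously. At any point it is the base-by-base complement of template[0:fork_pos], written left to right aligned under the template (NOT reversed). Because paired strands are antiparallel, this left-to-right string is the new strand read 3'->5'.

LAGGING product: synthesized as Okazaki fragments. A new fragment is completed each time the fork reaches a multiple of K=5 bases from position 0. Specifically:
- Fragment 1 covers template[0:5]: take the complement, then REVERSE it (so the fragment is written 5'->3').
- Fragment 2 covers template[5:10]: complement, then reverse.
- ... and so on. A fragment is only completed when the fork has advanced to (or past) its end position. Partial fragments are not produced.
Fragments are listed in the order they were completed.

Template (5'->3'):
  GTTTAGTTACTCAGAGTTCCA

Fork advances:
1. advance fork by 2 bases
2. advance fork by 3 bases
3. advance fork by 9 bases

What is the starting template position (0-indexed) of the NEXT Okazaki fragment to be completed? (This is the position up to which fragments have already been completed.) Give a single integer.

Step 1: advance 2 -> fork_pos = 0 + 2 = 2. Next multiple of 5 is 5 (not reached); still 0 fragment(s).
Step 2: advance 3 -> fork_pos = 2 + 3 = 5. Reached multiple(s) of 5: 5 -> fragment 1 completed (1 total).
Step 3: advance 9 -> fork_pos = 5 + 9 = 14. Reached multiple(s) of 5: 10 -> fragment 2 completed (2 total).
2 fragment(s) completed, covering template[0:10] (2 x 5 = 10). The next fragment, fragment 3, covers template[10:15], so it starts at position 10.

Answer: 10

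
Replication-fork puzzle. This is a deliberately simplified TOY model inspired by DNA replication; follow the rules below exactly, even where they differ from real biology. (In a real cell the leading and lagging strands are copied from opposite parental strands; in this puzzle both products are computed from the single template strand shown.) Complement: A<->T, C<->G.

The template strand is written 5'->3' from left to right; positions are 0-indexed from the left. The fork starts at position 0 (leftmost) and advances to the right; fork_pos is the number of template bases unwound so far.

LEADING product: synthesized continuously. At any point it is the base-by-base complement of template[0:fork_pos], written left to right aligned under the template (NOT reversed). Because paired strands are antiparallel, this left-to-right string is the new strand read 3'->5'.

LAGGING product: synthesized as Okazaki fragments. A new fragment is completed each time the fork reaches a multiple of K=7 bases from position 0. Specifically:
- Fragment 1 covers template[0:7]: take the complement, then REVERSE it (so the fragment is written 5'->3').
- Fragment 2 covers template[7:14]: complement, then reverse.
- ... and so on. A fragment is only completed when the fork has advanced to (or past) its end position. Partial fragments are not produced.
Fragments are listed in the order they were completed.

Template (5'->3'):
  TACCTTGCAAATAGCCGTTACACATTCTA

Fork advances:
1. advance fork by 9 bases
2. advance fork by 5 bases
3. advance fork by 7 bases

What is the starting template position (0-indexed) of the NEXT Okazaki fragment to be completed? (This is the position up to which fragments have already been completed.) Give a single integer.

Step 1: advance 9 -> fork_pos = 0 + 9 = 9. Reached multiple(s) of 7: 7 -> fragment 1 completed (1 total).
Step 2: advance 5 -> fork_pos = 9 + 5 = 14. Reached multiple(s) of 7: 14 -> fragment 2 completed (2 total).
Step 3: advance 7 -> fork_pos = 14 + 7 = 21. Reached multiple(s) of 7: 21 -> fragment 3 completed (3 total).
3 fragment(s) completed, covering template[0:21] (3 x 7 = 21). The next fragment, fragment 4, covers template[21:28], so it starts at position 21.

Answer: 21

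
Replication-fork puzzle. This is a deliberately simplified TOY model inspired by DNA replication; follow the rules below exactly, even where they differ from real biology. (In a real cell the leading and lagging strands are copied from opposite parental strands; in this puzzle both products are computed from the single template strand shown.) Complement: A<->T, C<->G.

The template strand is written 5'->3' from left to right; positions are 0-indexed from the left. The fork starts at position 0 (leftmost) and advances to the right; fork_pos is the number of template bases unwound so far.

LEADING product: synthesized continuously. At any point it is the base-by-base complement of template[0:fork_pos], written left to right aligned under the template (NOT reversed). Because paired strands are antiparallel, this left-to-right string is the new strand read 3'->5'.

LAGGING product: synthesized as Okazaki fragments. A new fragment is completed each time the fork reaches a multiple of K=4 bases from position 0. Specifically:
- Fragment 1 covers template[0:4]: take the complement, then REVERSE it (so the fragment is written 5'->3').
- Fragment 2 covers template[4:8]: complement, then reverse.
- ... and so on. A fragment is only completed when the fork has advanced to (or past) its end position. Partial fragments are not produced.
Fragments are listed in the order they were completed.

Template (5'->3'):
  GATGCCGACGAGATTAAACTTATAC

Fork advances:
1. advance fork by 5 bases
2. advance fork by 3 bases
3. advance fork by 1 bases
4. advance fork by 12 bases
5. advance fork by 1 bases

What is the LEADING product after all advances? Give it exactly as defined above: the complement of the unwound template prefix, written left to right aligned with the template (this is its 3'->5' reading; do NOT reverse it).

Answer: CTACGGCTGCTCTAATTTGAAT

Derivation:
Step 1: advance 5 -> fork_pos = 0 + 5 = 5.
Step 2: advance 3 -> fork_pos = 5 + 3 = 8.
Step 3: advance 1 -> fork_pos = 8 + 1 = 9.
Step 4: advance 12 -> fork_pos = 9 + 12 = 21.
Step 5: advance 1 -> fork_pos = 21 + 1 = 22.
Unwound prefix: template[0:22] = GATGCCGACGAGATTAAACTTA
Complement it base by base (A<->T, C<->G), keeping left-to-right order:
  [0:5] GATGC -> CTACG
  [5:10] CGACG -> GCTGC
  [10:15] AGATT -> TCTAA
  [15:20] AAACT -> TTTGA
  [20:22] TA -> AT
Concatenate: CTACGGCTGCTCTAATTTGAAT (length 22; written aligned with the template, i.e. 3'->5').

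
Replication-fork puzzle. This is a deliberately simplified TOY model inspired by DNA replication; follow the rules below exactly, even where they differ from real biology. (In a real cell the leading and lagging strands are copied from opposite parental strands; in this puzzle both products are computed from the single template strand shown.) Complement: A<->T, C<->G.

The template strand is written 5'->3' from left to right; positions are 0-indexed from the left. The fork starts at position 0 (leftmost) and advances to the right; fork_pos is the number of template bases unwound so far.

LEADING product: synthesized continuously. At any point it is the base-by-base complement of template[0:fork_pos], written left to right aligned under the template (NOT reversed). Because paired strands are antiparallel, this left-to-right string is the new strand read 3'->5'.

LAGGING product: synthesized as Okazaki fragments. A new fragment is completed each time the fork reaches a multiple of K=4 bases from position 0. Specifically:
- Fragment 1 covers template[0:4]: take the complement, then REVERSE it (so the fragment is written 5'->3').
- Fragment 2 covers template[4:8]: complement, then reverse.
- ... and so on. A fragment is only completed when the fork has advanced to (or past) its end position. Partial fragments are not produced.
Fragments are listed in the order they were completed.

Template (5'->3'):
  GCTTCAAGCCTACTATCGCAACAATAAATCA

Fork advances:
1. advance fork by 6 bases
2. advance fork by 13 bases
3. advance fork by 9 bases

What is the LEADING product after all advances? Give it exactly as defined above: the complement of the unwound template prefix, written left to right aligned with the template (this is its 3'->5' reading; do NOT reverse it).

Answer: CGAAGTTCGGATGATAGCGTTGTTATTT

Derivation:
Step 1: advance 6 -> fork_pos = 0 + 6 = 6.
Step 2: advance 13 -> fork_pos = 6 + 13 = 19.
Step 3: advance 9 -> fork_pos = 19 + 9 = 28.
Unwound prefix: template[0:28] = GCTTCAAGCCTACTATCGCAACAATAAA
Complement it base by base (A<->T, C<->G), keeping left-to-right order:
  [0:5] GCTTC -> CGAAG
  [5:10] AAGCC -> TTCGG
  [10:15] TACTA -> ATGAT
  [15:20] TCGCA -> AGCGT
  [20:25] ACAAT -> TGTTA
  [25:28] AAA -> TTT
Concatenate: CGAAGTTCGGATGATAGCGTTGTTATTT (length 28; written aligned with the template, i.e. 3'->5').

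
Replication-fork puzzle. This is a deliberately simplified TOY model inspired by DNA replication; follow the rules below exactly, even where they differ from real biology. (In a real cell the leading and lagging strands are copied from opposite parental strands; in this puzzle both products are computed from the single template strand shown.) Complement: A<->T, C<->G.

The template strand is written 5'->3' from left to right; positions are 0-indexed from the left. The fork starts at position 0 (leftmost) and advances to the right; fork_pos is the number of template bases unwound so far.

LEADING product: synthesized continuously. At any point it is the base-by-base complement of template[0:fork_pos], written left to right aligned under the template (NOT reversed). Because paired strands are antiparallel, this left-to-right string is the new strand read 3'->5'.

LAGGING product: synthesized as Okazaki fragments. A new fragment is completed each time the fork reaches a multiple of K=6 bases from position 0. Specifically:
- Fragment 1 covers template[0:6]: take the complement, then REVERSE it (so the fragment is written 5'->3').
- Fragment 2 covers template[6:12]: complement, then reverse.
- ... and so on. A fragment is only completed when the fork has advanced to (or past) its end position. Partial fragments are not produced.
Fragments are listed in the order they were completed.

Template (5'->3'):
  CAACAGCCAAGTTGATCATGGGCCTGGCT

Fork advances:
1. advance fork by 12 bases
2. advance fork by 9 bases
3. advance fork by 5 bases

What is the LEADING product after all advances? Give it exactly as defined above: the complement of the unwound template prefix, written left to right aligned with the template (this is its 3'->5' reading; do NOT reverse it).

Step 1: advance 12 -> fork_pos = 0 + 12 = 12.
Step 2: advance 9 -> fork_pos = 12 + 9 = 21.
Step 3: advance 5 -> fork_pos = 21 + 5 = 26.
Unwound prefix: template[0:26] = CAACAGCCAAGTTGATCATGGGCCTG
Complement it base by base (A<->T, C<->G), keeping left-to-right order:
  [0:5] CAACA -> GTTGT
  [5:10] GCCAA -> CGGTT
  [10:15] GTTGA -> CAACT
  [15:20] TCATG -> AGTAC
  [20:25] GGCCT -> CCGGA
  [25:26] G -> C
Concatenate: GTTGTCGGTTCAACTAGTACCCGGAC (length 26; written aligned with the template, i.e. 3'->5').

Answer: GTTGTCGGTTCAACTAGTACCCGGAC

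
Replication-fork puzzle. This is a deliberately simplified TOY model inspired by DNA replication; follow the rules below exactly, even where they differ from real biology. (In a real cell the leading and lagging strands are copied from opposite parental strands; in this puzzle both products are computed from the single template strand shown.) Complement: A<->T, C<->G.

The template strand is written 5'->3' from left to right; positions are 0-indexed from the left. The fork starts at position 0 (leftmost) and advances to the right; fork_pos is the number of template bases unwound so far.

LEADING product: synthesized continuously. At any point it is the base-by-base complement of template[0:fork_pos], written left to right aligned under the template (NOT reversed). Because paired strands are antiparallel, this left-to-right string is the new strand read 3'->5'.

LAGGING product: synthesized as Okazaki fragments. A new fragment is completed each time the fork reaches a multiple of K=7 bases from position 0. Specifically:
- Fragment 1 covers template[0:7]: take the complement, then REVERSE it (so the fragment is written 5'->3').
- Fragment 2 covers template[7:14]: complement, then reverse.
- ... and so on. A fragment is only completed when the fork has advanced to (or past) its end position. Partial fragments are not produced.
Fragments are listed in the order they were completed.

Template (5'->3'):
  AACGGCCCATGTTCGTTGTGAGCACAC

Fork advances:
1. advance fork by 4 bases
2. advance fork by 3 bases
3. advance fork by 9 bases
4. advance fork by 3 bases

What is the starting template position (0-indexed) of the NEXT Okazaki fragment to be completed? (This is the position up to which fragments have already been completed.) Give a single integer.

Step 1: advance 4 -> fork_pos = 0 + 4 = 4. Next multiple of 7 is 7 (not reached); still 0 fragment(s).
Step 2: advance 3 -> fork_pos = 4 + 3 = 7. Reached multiple(s) of 7: 7 -> fragment 1 completed (1 total).
Step 3: advance 9 -> fork_pos = 7 + 9 = 16. Reached multiple(s) of 7: 14 -> fragment 2 completed (2 total).
Step 4: advance 3 -> fork_pos = 16 + 3 = 19. Next multiple of 7 is 21 (not reached); still 2 fragment(s).
2 fragment(s) completed, covering template[0:14] (2 x 7 = 14). The next fragment, fragment 3, covers template[14:21], so it starts at position 14.

Answer: 14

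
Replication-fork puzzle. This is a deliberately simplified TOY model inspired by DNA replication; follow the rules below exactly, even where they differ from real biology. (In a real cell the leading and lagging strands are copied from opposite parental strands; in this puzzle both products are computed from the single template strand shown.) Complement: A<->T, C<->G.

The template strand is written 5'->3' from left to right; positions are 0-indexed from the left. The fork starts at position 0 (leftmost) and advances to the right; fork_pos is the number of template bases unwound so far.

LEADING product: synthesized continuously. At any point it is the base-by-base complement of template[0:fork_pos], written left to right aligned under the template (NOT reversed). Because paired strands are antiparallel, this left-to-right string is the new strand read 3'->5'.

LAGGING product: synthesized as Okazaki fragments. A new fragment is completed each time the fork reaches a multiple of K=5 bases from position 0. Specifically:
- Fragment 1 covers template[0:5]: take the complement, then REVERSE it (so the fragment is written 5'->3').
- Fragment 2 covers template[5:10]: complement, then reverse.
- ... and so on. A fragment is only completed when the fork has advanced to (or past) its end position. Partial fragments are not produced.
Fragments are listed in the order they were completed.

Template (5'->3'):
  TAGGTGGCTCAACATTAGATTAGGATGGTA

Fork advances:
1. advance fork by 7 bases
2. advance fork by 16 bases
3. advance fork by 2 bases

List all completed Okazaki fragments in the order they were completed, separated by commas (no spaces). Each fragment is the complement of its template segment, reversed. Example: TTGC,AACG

Answer: ACCTA,GAGCC,ATGTT,ATCTA,TCCTA

Derivation:
Step 1: advance 7 -> fork_pos = 0 + 7 = 7. Reached multiple(s) of 5: 5 -> fragment 1 completed (1 total).
Step 2: advance 16 -> fork_pos = 7 + 16 = 23. Reached multiple(s) of 5: 10, 15, 20 -> fragments 2-4 completed (4 total).
Step 3: advance 2 -> fork_pos = 23 + 2 = 25. Reached multiple(s) of 5: 25 -> fragment 5 completed (5 total).
Final fork_pos = 25, so 5 fragment(s) are complete. Build each: template segment -> complement -> reverse.
Fragment 1: template[0:5] = TAGGT -> complement ATCCA -> reversed ACCTA
Fragment 2: template[5:10] = GGCTC -> complement CCGAG -> reversed GAGCC
Fragment 3: template[10:15] = AACAT -> complement TTGTA -> reversed ATGTT
Fragment 4: template[15:20] = TAGAT -> complement ATCTA -> reversed ATCTA
Fragment 5: template[20:25] = TAGGA -> complement ATCCT -> reversed TCCTA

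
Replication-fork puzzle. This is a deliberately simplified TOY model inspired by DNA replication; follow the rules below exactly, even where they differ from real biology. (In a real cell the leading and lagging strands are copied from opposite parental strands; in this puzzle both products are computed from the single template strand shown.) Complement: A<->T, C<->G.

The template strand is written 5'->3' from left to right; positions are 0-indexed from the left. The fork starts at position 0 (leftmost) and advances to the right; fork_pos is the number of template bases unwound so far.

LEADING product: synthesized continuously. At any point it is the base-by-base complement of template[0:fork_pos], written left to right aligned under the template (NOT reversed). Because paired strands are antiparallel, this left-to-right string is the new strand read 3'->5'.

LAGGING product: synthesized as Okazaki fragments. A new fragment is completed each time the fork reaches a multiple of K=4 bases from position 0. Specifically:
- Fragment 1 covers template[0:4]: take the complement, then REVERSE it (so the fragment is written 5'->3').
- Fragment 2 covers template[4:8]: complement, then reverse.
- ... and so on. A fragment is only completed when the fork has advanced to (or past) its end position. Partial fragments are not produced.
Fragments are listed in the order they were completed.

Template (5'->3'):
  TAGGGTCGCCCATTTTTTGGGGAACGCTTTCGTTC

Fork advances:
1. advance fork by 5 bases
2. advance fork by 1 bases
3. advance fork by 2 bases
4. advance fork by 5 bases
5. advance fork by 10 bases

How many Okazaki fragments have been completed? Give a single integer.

Answer: 5

Derivation:
Step 1: advance 5 -> fork_pos = 0 + 5 = 5. Reached multiple(s) of 4: 4 -> fragment 1 completed (1 total).
Step 2: advance 1 -> fork_pos = 5 + 1 = 6. Next multiple of 4 is 8 (not reached); still 1 fragment(s).
Step 3: advance 2 -> fork_pos = 6 + 2 = 8. Reached multiple(s) of 4: 8 -> fragment 2 completed (2 total).
Step 4: advance 5 -> fork_pos = 8 + 5 = 13. Reached multiple(s) of 4: 12 -> fragment 3 completed (3 total).
Step 5: advance 10 -> fork_pos = 13 + 10 = 23. Reached multiple(s) of 4: 16, 20 -> fragments 4-5 completed (5 total).
Check: final fork_pos = 23; the multiples of 4 that are <= 23 are 4..20 -> 23 // 4 = 5 completed fragment(s).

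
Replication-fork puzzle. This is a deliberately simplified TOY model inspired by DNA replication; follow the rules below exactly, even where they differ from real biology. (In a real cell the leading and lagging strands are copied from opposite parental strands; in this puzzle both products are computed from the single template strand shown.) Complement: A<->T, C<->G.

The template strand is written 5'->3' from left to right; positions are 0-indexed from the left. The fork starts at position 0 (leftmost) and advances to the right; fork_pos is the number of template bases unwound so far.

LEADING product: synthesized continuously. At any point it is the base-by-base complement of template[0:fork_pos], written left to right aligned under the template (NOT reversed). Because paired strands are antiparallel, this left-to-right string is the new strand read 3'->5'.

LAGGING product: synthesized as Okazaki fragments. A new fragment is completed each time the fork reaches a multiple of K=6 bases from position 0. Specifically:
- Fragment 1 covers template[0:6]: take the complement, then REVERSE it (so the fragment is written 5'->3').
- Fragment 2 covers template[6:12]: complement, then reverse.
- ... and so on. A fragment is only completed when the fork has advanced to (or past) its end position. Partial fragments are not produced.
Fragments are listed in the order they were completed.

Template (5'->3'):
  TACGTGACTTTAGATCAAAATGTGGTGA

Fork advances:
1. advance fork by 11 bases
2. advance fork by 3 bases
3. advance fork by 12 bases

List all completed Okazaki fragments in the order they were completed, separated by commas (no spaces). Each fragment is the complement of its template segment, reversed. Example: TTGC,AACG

Answer: CACGTA,TAAAGT,TTGATC,CACATT

Derivation:
Step 1: advance 11 -> fork_pos = 0 + 11 = 11. Reached multiple(s) of 6: 6 -> fragment 1 completed (1 total).
Step 2: advance 3 -> fork_pos = 11 + 3 = 14. Reached multiple(s) of 6: 12 -> fragment 2 completed (2 total).
Step 3: advance 12 -> fork_pos = 14 + 12 = 26. Reached multiple(s) of 6: 18, 24 -> fragments 3-4 completed (4 total).
Final fork_pos = 26, so 4 fragment(s) are complete. Build each: template segment -> complement -> reverse.
Fragment 1: template[0:6] = TACGTG -> complement ATGCAC -> reversed CACGTA
Fragment 2: template[6:12] = ACTTTA -> complement TGAAAT -> reversed TAAAGT
Fragment 3: template[12:18] = GATCAA -> complement CTAGTT -> reversed TTGATC
Fragment 4: template[18:24] = AATGTG -> complement TTACAC -> reversed CACATT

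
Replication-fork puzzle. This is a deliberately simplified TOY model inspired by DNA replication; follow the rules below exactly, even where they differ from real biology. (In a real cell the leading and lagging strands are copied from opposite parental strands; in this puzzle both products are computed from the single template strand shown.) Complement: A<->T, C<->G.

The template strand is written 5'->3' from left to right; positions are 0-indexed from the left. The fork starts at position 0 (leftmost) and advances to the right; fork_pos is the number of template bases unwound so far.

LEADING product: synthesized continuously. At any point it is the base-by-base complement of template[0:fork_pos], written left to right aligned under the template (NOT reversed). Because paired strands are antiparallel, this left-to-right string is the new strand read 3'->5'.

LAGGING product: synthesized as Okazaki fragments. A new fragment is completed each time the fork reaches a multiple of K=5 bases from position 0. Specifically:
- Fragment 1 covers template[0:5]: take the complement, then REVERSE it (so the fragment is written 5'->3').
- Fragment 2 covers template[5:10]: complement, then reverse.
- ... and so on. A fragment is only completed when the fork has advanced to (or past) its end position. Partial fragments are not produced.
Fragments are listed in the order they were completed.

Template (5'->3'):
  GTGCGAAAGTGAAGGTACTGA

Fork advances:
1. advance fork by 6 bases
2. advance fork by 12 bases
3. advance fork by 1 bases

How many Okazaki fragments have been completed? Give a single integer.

Answer: 3

Derivation:
Step 1: advance 6 -> fork_pos = 0 + 6 = 6. Reached multiple(s) of 5: 5 -> fragment 1 completed (1 total).
Step 2: advance 12 -> fork_pos = 6 + 12 = 18. Reached multiple(s) of 5: 10, 15 -> fragments 2-3 completed (3 total).
Step 3: advance 1 -> fork_pos = 18 + 1 = 19. Next multiple of 5 is 20 (not reached); still 3 fragment(s).
Check: final fork_pos = 19; the multiples of 5 that are <= 19 are 5..15 -> 19 // 5 = 3 completed fragment(s).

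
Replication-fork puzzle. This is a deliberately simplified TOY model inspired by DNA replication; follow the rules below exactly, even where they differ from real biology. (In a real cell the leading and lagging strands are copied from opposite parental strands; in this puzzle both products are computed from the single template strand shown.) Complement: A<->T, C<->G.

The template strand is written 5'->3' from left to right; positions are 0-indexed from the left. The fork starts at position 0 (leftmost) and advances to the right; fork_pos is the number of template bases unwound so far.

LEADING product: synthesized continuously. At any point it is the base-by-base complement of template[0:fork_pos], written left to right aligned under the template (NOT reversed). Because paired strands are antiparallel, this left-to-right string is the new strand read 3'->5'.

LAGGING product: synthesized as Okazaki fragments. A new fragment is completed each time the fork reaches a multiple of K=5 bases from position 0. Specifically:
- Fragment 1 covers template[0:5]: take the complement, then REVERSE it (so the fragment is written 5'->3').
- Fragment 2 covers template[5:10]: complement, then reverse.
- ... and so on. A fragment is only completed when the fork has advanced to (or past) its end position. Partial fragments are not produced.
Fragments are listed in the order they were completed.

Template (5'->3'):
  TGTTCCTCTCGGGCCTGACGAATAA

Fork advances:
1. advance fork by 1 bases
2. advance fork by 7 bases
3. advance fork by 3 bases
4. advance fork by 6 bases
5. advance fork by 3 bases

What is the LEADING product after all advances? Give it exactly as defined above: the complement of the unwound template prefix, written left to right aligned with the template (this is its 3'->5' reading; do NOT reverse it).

Answer: ACAAGGAGAGCCCGGACTGC

Derivation:
Step 1: advance 1 -> fork_pos = 0 + 1 = 1.
Step 2: advance 7 -> fork_pos = 1 + 7 = 8.
Step 3: advance 3 -> fork_pos = 8 + 3 = 11.
Step 4: advance 6 -> fork_pos = 11 + 6 = 17.
Step 5: advance 3 -> fork_pos = 17 + 3 = 20.
Unwound prefix: template[0:20] = TGTTCCTCTCGGGCCTGACG
Complement it base by base (A<->T, C<->G), keeping left-to-right order:
  [0:5] TGTTC -> ACAAG
  [5:10] CTCTC -> GAGAG
  [10:15] GGGCC -> CCCGG
  [15:20] TGACG -> ACTGC
Concatenate: ACAAGGAGAGCCCGGACTGC (length 20; written aligned with the template, i.e. 3'->5').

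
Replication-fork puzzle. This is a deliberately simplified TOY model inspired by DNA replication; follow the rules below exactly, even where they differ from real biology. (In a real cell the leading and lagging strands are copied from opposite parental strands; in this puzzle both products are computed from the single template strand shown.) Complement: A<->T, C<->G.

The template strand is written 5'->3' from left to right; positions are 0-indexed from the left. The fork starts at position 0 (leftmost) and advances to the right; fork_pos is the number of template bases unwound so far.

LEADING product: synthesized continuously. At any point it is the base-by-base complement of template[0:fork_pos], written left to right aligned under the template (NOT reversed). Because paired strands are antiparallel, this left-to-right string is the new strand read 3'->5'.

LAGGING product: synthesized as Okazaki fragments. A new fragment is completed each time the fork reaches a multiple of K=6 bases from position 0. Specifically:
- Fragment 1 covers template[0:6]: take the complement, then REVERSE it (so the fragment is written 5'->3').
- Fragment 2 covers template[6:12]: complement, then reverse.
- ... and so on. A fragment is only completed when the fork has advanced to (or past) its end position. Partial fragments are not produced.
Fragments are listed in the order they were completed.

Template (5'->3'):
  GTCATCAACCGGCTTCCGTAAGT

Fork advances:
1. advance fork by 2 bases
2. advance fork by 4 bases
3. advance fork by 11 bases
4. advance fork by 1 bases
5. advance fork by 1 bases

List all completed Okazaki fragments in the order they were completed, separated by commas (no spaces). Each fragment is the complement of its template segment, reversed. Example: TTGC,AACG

Step 1: advance 2 -> fork_pos = 0 + 2 = 2. Next multiple of 6 is 6 (not reached); still 0 fragment(s).
Step 2: advance 4 -> fork_pos = 2 + 4 = 6. Reached multiple(s) of 6: 6 -> fragment 1 completed (1 total).
Step 3: advance 11 -> fork_pos = 6 + 11 = 17. Reached multiple(s) of 6: 12 -> fragment 2 completed (2 total).
Step 4: advance 1 -> fork_pos = 17 + 1 = 18. Reached multiple(s) of 6: 18 -> fragment 3 completed (3 total).
Step 5: advance 1 -> fork_pos = 18 + 1 = 19. Next multiple of 6 is 24 (not reached); still 3 fragment(s).
Final fork_pos = 19, so 3 fragment(s) are complete. Build each: template segment -> complement -> reverse.
Fragment 1: template[0:6] = GTCATC -> complement CAGTAG -> reversed GATGAC
Fragment 2: template[6:12] = AACCGG -> complement TTGGCC -> reversed CCGGTT
Fragment 3: template[12:18] = CTTCCG -> complement GAAGGC -> reversed CGGAAG

Answer: GATGAC,CCGGTT,CGGAAG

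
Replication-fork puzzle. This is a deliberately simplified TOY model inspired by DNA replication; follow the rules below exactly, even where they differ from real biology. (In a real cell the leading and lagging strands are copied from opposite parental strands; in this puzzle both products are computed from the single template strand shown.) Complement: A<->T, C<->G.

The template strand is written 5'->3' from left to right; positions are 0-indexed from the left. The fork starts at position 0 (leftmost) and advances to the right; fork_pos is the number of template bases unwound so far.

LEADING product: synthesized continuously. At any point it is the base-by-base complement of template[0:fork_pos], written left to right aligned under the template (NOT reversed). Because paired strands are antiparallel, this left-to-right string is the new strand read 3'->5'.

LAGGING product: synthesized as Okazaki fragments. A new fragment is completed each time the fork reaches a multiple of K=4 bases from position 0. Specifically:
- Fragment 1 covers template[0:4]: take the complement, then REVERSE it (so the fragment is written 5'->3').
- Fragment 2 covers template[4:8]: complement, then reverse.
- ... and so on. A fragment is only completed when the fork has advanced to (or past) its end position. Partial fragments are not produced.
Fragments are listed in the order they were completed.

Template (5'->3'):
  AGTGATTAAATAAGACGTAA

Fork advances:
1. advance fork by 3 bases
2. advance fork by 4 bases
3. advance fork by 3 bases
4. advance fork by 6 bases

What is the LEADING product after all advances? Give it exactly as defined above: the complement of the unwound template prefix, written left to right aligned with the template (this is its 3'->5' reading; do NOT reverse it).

Step 1: advance 3 -> fork_pos = 0 + 3 = 3.
Step 2: advance 4 -> fork_pos = 3 + 4 = 7.
Step 3: advance 3 -> fork_pos = 7 + 3 = 10.
Step 4: advance 6 -> fork_pos = 10 + 6 = 16.
Unwound prefix: template[0:16] = AGTGATTAAATAAGAC
Complement it base by base (A<->T, C<->G), keeping left-to-right order:
  [0:5] AGTGA -> TCACT
  [5:10] TTAAA -> AATTT
  [10:15] TAAGA -> ATTCT
  [15:16] C -> G
Concatenate: TCACTAATTTATTCTG (length 16; written aligned with the template, i.e. 3'->5').

Answer: TCACTAATTTATTCTG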